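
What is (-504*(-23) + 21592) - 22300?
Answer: 10884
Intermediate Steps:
(-504*(-23) + 21592) - 22300 = (11592 + 21592) - 22300 = 33184 - 22300 = 10884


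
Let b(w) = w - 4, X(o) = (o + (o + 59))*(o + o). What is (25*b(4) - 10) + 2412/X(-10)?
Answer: -851/65 ≈ -13.092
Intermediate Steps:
X(o) = 2*o*(59 + 2*o) (X(o) = (o + (59 + o))*(2*o) = (59 + 2*o)*(2*o) = 2*o*(59 + 2*o))
b(w) = -4 + w
(25*b(4) - 10) + 2412/X(-10) = (25*(-4 + 4) - 10) + 2412/((2*(-10)*(59 + 2*(-10)))) = (25*0 - 10) + 2412/((2*(-10)*(59 - 20))) = (0 - 10) + 2412/((2*(-10)*39)) = -10 + 2412/(-780) = -10 + 2412*(-1/780) = -10 - 201/65 = -851/65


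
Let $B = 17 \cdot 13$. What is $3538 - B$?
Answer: $3317$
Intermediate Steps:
$B = 221$
$3538 - B = 3538 - 221 = 3317$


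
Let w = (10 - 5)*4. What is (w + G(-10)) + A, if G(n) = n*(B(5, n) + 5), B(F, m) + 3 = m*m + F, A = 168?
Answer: -882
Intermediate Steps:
B(F, m) = -3 + F + m**2 (B(F, m) = -3 + (m*m + F) = -3 + (m**2 + F) = -3 + (F + m**2) = -3 + F + m**2)
w = 20 (w = 5*4 = 20)
G(n) = n*(7 + n**2) (G(n) = n*((-3 + 5 + n**2) + 5) = n*((2 + n**2) + 5) = n*(7 + n**2))
(w + G(-10)) + A = (20 - 10*(7 + (-10)**2)) + 168 = (20 - 10*(7 + 100)) + 168 = (20 - 10*107) + 168 = (20 - 1070) + 168 = -1050 + 168 = -882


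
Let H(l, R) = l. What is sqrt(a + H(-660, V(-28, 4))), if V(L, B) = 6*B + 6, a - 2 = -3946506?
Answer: 26*I*sqrt(5839) ≈ 1986.7*I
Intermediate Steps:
a = -3946504 (a = 2 - 3946506 = -3946504)
V(L, B) = 6 + 6*B
sqrt(a + H(-660, V(-28, 4))) = sqrt(-3946504 - 660) = sqrt(-3947164) = 26*I*sqrt(5839)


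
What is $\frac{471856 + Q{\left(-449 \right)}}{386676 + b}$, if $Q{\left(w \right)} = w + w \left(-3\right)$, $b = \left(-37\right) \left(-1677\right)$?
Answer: $\frac{472754}{448725} \approx 1.0535$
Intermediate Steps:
$b = 62049$
$Q{\left(w \right)} = - 2 w$ ($Q{\left(w \right)} = w - 3 w = - 2 w$)
$\frac{471856 + Q{\left(-449 \right)}}{386676 + b} = \frac{471856 - -898}{386676 + 62049} = \frac{471856 + 898}{448725} = 472754 \cdot \frac{1}{448725} = \frac{472754}{448725}$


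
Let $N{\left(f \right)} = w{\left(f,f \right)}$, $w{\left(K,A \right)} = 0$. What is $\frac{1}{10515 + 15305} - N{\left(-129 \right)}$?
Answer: $\frac{1}{25820} \approx 3.873 \cdot 10^{-5}$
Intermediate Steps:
$N{\left(f \right)} = 0$
$\frac{1}{10515 + 15305} - N{\left(-129 \right)} = \frac{1}{10515 + 15305} - 0 = \frac{1}{25820} + 0 = \frac{1}{25820}$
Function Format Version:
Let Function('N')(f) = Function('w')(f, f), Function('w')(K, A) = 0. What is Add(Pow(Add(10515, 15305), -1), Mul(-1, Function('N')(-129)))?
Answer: Rational(1, 25820) ≈ 3.8730e-5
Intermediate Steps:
Function('N')(f) = 0
Add(Pow(Add(10515, 15305), -1), Mul(-1, Function('N')(-129))) = Add(Pow(Add(10515, 15305), -1), Mul(-1, 0)) = Add(Pow(25820, -1), 0) = Add(Rational(1, 25820), 0) = Rational(1, 25820)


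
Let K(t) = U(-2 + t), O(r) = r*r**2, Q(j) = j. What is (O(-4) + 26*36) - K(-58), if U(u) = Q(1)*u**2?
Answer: -2728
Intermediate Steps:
O(r) = r**3
U(u) = u**2 (U(u) = 1*u**2 = u**2)
K(t) = (-2 + t)**2
(O(-4) + 26*36) - K(-58) = ((-4)**3 + 26*36) - (-2 - 58)**2 = (-64 + 936) - 1*(-60)**2 = 872 - 1*3600 = 872 - 3600 = -2728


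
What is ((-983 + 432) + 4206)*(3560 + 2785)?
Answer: 23190975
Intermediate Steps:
((-983 + 432) + 4206)*(3560 + 2785) = (-551 + 4206)*6345 = 3655*6345 = 23190975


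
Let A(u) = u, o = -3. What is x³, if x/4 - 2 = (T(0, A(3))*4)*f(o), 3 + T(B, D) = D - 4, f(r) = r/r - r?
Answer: -15252992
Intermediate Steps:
f(r) = 1 - r
T(B, D) = -7 + D (T(B, D) = -3 + (D - 4) = -3 + (-4 + D) = -7 + D)
x = -248 (x = 8 + 4*(((-7 + 3)*4)*(1 - 1*(-3))) = 8 + 4*((-4*4)*(1 + 3)) = 8 + 4*(-16*4) = 8 + 4*(-64) = 8 - 256 = -248)
x³ = (-248)³ = -15252992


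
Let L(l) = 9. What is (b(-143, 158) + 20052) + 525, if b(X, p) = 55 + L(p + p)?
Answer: 20641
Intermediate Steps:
b(X, p) = 64 (b(X, p) = 55 + 9 = 64)
(b(-143, 158) + 20052) + 525 = (64 + 20052) + 525 = 20116 + 525 = 20641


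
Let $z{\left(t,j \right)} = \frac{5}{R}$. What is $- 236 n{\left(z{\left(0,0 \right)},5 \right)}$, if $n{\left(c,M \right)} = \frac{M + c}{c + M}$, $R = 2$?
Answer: $-236$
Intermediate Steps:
$z{\left(t,j \right)} = \frac{5}{2}$
$n{\left(c,M \right)} = 1$ ($n{\left(c,M \right)} = \frac{M + c}{M + c} = 1$)
$- 236 n{\left(z{\left(0,0 \right)},5 \right)} = \left(-236\right) 1 = -236$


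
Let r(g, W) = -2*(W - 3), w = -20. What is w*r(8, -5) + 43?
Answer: -277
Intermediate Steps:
r(g, W) = 6 - 2*W (r(g, W) = -2*(-3 + W) = 6 - 2*W)
w*r(8, -5) + 43 = -20*(6 - 2*(-5)) + 43 = -20*(6 + 10) + 43 = -20*16 + 43 = -320 + 43 = -277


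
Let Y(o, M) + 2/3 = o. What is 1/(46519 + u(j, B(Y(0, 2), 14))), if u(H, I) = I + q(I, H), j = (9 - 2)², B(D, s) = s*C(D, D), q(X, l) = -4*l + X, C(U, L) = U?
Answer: 3/138913 ≈ 2.1596e-5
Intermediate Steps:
q(X, l) = X - 4*l
Y(o, M) = -⅔ + o
B(D, s) = D*s (B(D, s) = s*D = D*s)
j = 49 (j = 7² = 49)
u(H, I) = -4*H + 2*I (u(H, I) = I + (I - 4*H) = -4*H + 2*I)
1/(46519 + u(j, B(Y(0, 2), 14))) = 1/(46519 + (-4*49 + 2*((-⅔ + 0)*14))) = 1/(46519 + (-196 + 2*(-⅔*14))) = 1/(46519 + (-196 + 2*(-28/3))) = 1/(46519 + (-196 - 56/3)) = 1/(46519 - 644/3) = 1/(138913/3) = 3/138913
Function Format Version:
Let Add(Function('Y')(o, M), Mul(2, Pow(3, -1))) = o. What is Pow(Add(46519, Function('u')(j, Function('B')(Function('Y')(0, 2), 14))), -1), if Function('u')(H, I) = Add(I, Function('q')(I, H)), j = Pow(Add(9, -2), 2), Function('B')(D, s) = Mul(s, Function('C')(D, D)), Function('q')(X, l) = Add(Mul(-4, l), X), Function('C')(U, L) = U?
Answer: Rational(3, 138913) ≈ 2.1596e-5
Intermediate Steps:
Function('q')(X, l) = Add(X, Mul(-4, l))
Function('Y')(o, M) = Add(Rational(-2, 3), o)
Function('B')(D, s) = Mul(D, s) (Function('B')(D, s) = Mul(s, D) = Mul(D, s))
j = 49 (j = Pow(7, 2) = 49)
Function('u')(H, I) = Add(Mul(-4, H), Mul(2, I)) (Function('u')(H, I) = Add(I, Add(I, Mul(-4, H))) = Add(Mul(-4, H), Mul(2, I)))
Pow(Add(46519, Function('u')(j, Function('B')(Function('Y')(0, 2), 14))), -1) = Pow(Add(46519, Add(Mul(-4, 49), Mul(2, Mul(Add(Rational(-2, 3), 0), 14)))), -1) = Pow(Add(46519, Add(-196, Mul(2, Mul(Rational(-2, 3), 14)))), -1) = Pow(Add(46519, Add(-196, Mul(2, Rational(-28, 3)))), -1) = Pow(Add(46519, Add(-196, Rational(-56, 3))), -1) = Pow(Add(46519, Rational(-644, 3)), -1) = Pow(Rational(138913, 3), -1) = Rational(3, 138913)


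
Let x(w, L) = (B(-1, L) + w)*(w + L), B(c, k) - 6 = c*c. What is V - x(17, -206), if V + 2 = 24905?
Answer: 29439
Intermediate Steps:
B(c, k) = 6 + c² (B(c, k) = 6 + c*c = 6 + c²)
V = 24903 (V = -2 + 24905 = 24903)
x(w, L) = (7 + w)*(L + w) (x(w, L) = ((6 + (-1)²) + w)*(w + L) = ((6 + 1) + w)*(L + w) = (7 + w)*(L + w))
V - x(17, -206) = 24903 - (17² + 7*(-206) + 7*17 - 206*17) = 24903 - (289 - 1442 + 119 - 3502) = 24903 - 1*(-4536) = 24903 + 4536 = 29439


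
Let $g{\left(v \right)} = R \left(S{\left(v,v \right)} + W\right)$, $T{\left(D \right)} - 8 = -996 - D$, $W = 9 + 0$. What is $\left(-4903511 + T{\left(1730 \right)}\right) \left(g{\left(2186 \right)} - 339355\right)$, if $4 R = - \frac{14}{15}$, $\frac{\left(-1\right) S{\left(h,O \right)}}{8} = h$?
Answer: $\frac{49348308432013}{30} \approx 1.6449 \cdot 10^{12}$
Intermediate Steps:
$S{\left(h,O \right)} = - 8 h$
$W = 9$
$T{\left(D \right)} = -988 - D$ ($T{\left(D \right)} = 8 - \left(996 + D\right) = -988 - D$)
$R = - \frac{7}{30}$ ($R = \frac{\left(-14\right) \frac{1}{15}}{4} = \frac{1}{4} \left(- \frac{14}{15}\right) = - \frac{7}{30} \approx -0.23333$)
$g{\left(v \right)} = - \frac{21}{10} + \frac{28 v}{15}$ ($g{\left(v \right)} = - \frac{7 \left(- 8 v + 9\right)}{30} = - \frac{7 \left(9 - 8 v\right)}{30} = - \frac{21}{10} + \frac{28 v}{15}$)
$\left(-4903511 + T{\left(1730 \right)}\right) \left(g{\left(2186 \right)} - 339355\right) = \left(-4903511 - 2718\right) \left(\left(- \frac{21}{10} + \frac{28}{15} \cdot 2186\right) - 339355\right) = \left(-4903511 - 2718\right) \left(\left(- \frac{21}{10} + \frac{61208}{15}\right) - 339355\right) = \left(-4903511 - 2718\right) \left(\frac{122353}{30} - 339355\right) = \left(-4906229\right) \left(- \frac{10058297}{30}\right) = \frac{49348308432013}{30}$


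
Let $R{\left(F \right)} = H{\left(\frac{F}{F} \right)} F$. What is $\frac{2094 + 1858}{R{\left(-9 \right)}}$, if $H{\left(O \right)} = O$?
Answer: $- \frac{3952}{9} \approx -439.11$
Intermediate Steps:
$R{\left(F \right)} = F$ ($R{\left(F \right)} = \frac{F}{F} F = 1 F = F$)
$\frac{2094 + 1858}{R{\left(-9 \right)}} = \frac{2094 + 1858}{-9} = 3952 \left(- \frac{1}{9}\right) = - \frac{3952}{9}$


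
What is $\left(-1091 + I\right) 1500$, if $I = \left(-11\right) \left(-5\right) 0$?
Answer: $-1636500$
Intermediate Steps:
$I = 0$ ($I = 55 \cdot 0 = 0$)
$\left(-1091 + I\right) 1500 = \left(-1091 + 0\right) 1500 = \left(-1091\right) 1500 = -1636500$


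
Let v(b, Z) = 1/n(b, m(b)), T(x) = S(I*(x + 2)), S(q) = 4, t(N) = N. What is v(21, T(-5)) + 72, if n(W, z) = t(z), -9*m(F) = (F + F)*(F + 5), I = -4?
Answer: 26205/364 ≈ 71.992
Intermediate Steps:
m(F) = -2*F*(5 + F)/9 (m(F) = -(F + F)*(F + 5)/9 = -2*F*(5 + F)/9)
T(x) = 4
n(W, z) = z
v(b, Z) = -9/(2*b*(5 + b)) (v(b, Z) = 1/(-2*b*(5 + b)/9) = -9/(2*b*(5 + b)))
v(21, T(-5)) + 72 = -9/2/(21*(5 + 21)) + 72 = -9/2*1/21/26 + 72 = -9/2*1/21*1/26 + 72 = -3/364 + 72 = 26205/364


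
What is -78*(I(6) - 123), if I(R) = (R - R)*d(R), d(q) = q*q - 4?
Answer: 9594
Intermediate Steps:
d(q) = -4 + q² (d(q) = q² - 4 = -4 + q²)
I(R) = 0 (I(R) = (R - R)*(-4 + R²) = 0*(-4 + R²) = 0)
-78*(I(6) - 123) = -78*(0 - 123) = -78*(-123) = 9594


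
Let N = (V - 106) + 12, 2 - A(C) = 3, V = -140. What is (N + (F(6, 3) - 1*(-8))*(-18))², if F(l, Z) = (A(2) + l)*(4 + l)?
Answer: 1633284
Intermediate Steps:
A(C) = -1 (A(C) = 2 - 1*3 = 2 - 3 = -1)
F(l, Z) = (-1 + l)*(4 + l)
N = -234 (N = (-140 - 106) + 12 = -246 + 12 = -234)
(N + (F(6, 3) - 1*(-8))*(-18))² = (-234 + ((-4 + 6² + 3*6) - 1*(-8))*(-18))² = (-234 + ((-4 + 36 + 18) + 8)*(-18))² = (-234 + (50 + 8)*(-18))² = (-234 + 58*(-18))² = (-234 - 1044)² = (-1278)² = 1633284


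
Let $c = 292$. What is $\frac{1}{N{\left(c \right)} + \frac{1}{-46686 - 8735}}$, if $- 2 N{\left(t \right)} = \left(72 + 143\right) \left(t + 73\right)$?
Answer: $- \frac{110842}{4349162977} \approx -2.5486 \cdot 10^{-5}$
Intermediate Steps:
$N{\left(t \right)} = - \frac{15695}{2} - \frac{215 t}{2}$ ($N{\left(t \right)} = - \frac{\left(72 + 143\right) \left(t + 73\right)}{2} = - \frac{215 \left(73 + t\right)}{2} = - \frac{15695 + 215 t}{2} = - \frac{15695}{2} - \frac{215 t}{2}$)
$\frac{1}{N{\left(c \right)} + \frac{1}{-46686 - 8735}} = \frac{1}{\left(- \frac{15695}{2} - 31390\right) + \frac{1}{-46686 - 8735}} = \frac{1}{- \frac{78475}{2} + \frac{1}{-55421}} = \frac{1}{- \frac{78475}{2} - \frac{1}{55421}} = \frac{1}{- \frac{4349162977}{110842}} = - \frac{110842}{4349162977}$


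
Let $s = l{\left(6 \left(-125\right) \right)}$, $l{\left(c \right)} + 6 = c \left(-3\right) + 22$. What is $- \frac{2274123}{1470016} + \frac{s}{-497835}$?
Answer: $- \frac{1135469079961}{731825415360} \approx -1.5516$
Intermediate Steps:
$l{\left(c \right)} = 16 - 3 c$ ($l{\left(c \right)} = -6 + \left(c \left(-3\right) + 22\right) = -6 - \left(-22 + 3 c\right) = 16 - 3 c$)
$s = 2266$ ($s = 16 - 3 \cdot 6 \left(-125\right) = 16 - -2250 = 16 + 2250 = 2266$)
$- \frac{2274123}{1470016} + \frac{s}{-497835} = - \frac{2274123}{1470016} + \frac{2266}{-497835} = \left(-2274123\right) \frac{1}{1470016} + 2266 \left(- \frac{1}{497835}\right) = - \frac{2274123}{1470016} - \frac{2266}{497835} = - \frac{1135469079961}{731825415360}$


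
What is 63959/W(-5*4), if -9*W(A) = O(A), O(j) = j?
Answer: 575631/20 ≈ 28782.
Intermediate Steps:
W(A) = -A/9
63959/W(-5*4) = 63959/((-(-5)*4/9)) = 63959/((-⅑*(-20))) = 63959/(20/9) = 63959*(9/20) = 575631/20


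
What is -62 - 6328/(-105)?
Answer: -26/15 ≈ -1.7333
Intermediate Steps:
-62 - 6328/(-105) = -62 - 6328*(-1)/105 = -62 - 113*(-8/15) = -62 + 904/15 = -26/15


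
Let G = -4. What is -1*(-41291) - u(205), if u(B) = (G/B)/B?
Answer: 1735254279/42025 ≈ 41291.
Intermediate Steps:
u(B) = -4/B² (u(B) = (-4/B)/B = -4/B²)
-1*(-41291) - u(205) = -1*(-41291) - (-4)/205² = 41291 - (-4)/42025 = 41291 - 1*(-4/42025) = 41291 + 4/42025 = 1735254279/42025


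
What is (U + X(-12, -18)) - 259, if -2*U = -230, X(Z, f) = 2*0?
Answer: -144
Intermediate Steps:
X(Z, f) = 0
U = 115 (U = -½*(-230) = 115)
(U + X(-12, -18)) - 259 = (115 + 0) - 259 = 115 - 259 = -144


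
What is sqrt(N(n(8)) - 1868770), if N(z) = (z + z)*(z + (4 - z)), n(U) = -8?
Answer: I*sqrt(1868834) ≈ 1367.1*I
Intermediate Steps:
N(z) = 8*z (N(z) = (2*z)*4 = 8*z)
sqrt(N(n(8)) - 1868770) = sqrt(8*(-8) - 1868770) = sqrt(-64 - 1868770) = sqrt(-1868834) = I*sqrt(1868834)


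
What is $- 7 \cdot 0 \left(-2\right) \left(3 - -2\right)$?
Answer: $0$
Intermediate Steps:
$- 7 \cdot 0 \left(-2\right) \left(3 - -2\right) = \left(-7\right) 0 \left(3 + 2\right) = 0 \cdot 5 = 0$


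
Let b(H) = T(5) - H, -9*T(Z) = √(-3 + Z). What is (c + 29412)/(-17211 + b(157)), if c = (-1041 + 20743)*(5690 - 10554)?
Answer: 67386888198864/12216720671 - 431105022*√2/12216720671 ≈ 5515.9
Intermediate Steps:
T(Z) = -√(-3 + Z)/9
b(H) = -H - √2/9 (b(H) = -√(-3 + 5)/9 - H = -√2/9 - H = -H - √2/9)
c = -95830528 (c = 19702*(-4864) = -95830528)
(c + 29412)/(-17211 + b(157)) = (-95830528 + 29412)/(-17211 + (-1*157 - √2/9)) = -95801116/(-17211 + (-157 - √2/9)) = -95801116/(-17368 - √2/9)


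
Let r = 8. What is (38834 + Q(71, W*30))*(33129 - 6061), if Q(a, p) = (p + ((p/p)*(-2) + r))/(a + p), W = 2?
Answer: 137703577760/131 ≈ 1.0512e+9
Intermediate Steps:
Q(a, p) = (6 + p)/(a + p) (Q(a, p) = (p + ((p/p)*(-2) + 8))/(a + p) = (p + (1*(-2) + 8))/(a + p) = (p + (-2 + 8))/(a + p) = (p + 6)/(a + p) = (6 + p)/(a + p))
(38834 + Q(71, W*30))*(33129 - 6061) = (38834 + (6 + 2*30)/(71 + 2*30))*(33129 - 6061) = (38834 + (6 + 60)/(71 + 60))*27068 = (38834 + 66/131)*27068 = (5087320/131)*27068 = 137703577760/131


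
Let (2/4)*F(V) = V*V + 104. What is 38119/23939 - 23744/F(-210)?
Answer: 350202117/264549889 ≈ 1.3238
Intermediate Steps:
F(V) = 208 + 2*V² (F(V) = 2*(V*V + 104) = 2*(V² + 104) = 2*(104 + V²) = 208 + 2*V²)
38119/23939 - 23744/F(-210) = 38119/23939 - 23744/(208 + 2*(-210)²) = 38119*(1/23939) - 23744/(208 + 2*44100) = 38119/23939 - 23744/(208 + 88200) = 38119/23939 - 23744/88408 = 38119/23939 - 23744*1/88408 = 38119/23939 - 2968/11051 = 350202117/264549889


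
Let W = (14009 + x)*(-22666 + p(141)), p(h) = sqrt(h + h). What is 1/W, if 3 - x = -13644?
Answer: -11333/7104097304872 - sqrt(282)/14208194609744 ≈ -1.5965e-9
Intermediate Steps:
x = 13647 (x = 3 - 1*(-13644) = 3 + 13644 = 13647)
p(h) = sqrt(2)*sqrt(h) (p(h) = sqrt(2*h) = sqrt(2)*sqrt(h))
W = -626850896 + 27656*sqrt(282) (W = (14009 + 13647)*(-22666 + sqrt(2)*sqrt(141)) = 27656*(-22666 + sqrt(282)) = -626850896 + 27656*sqrt(282) ≈ -6.2639e+8)
1/W = 1/(-626850896 + 27656*sqrt(282))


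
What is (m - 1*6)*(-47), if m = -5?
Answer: 517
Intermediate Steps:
(m - 1*6)*(-47) = (-5 - 1*6)*(-47) = (-5 - 6)*(-47) = -11*(-47) = 517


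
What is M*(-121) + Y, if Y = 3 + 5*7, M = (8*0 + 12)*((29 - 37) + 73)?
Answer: -94342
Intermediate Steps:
M = 780 (M = (0 + 12)*(-8 + 73) = 12*65 = 780)
Y = 38 (Y = 3 + 35 = 38)
M*(-121) + Y = 780*(-121) + 38 = -94380 + 38 = -94342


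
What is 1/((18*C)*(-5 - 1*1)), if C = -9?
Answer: 1/972 ≈ 0.0010288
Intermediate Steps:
1/((18*C)*(-5 - 1*1)) = 1/((18*(-9))*(-5 - 1*1)) = 1/(-162*(-5 - 1)) = 1/(-162*(-6)) = 1/972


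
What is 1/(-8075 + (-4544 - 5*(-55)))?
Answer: -1/12344 ≈ -8.1011e-5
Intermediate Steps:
1/(-8075 + (-4544 - 5*(-55))) = 1/(-8075 + (-4544 - 1*(-275))) = 1/(-8075 + (-4544 + 275)) = 1/(-8075 - 4269) = 1/(-12344) = -1/12344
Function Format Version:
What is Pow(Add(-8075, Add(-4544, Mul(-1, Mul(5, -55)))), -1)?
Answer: Rational(-1, 12344) ≈ -8.1011e-5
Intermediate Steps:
Pow(Add(-8075, Add(-4544, Mul(-1, Mul(5, -55)))), -1) = Pow(Add(-8075, Add(-4544, Mul(-1, -275))), -1) = Pow(Add(-8075, Add(-4544, 275)), -1) = Pow(Add(-8075, -4269), -1) = Pow(-12344, -1) = Rational(-1, 12344)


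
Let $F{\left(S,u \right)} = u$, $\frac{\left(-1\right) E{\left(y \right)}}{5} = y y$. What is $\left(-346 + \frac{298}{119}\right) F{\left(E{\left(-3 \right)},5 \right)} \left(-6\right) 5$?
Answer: $\frac{6131400}{119} \approx 51524.0$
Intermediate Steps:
$E{\left(y \right)} = - 5 y^{2}$ ($E{\left(y \right)} = - 5 y y = - 5 y^{2}$)
$\left(-346 + \frac{298}{119}\right) F{\left(E{\left(-3 \right)},5 \right)} \left(-6\right) 5 = \left(-346 + \frac{298}{119}\right) 5 \left(-6\right) 5 = \left(-346 + 298 \cdot \frac{1}{119}\right) \left(\left(-30\right) 5\right) = \left(-346 + \frac{298}{119}\right) \left(-150\right) = \left(- \frac{40876}{119}\right) \left(-150\right) = \frac{6131400}{119}$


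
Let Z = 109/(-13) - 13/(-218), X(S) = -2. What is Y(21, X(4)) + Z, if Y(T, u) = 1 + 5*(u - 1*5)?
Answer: -119949/2834 ≈ -42.325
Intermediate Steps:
Y(T, u) = -24 + 5*u (Y(T, u) = 1 + 5*(u - 5) = 1 + 5*(-5 + u) = 1 + (-25 + 5*u) = -24 + 5*u)
Z = -23593/2834 (Z = 109*(-1/13) - 13*(-1/218) = -109/13 + 13/218 = -23593/2834 ≈ -8.3250)
Y(21, X(4)) + Z = (-24 + 5*(-2)) - 23593/2834 = (-24 - 10) - 23593/2834 = -34 - 23593/2834 = -119949/2834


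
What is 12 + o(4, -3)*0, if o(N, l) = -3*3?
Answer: 12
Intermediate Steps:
o(N, l) = -9
12 + o(4, -3)*0 = 12 - 9*0 = 12 + 0 = 12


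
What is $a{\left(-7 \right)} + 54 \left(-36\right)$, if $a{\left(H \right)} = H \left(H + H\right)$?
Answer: $-1846$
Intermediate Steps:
$a{\left(H \right)} = 2 H^{2}$ ($a{\left(H \right)} = H 2 H = 2 H^{2}$)
$a{\left(-7 \right)} + 54 \left(-36\right) = 2 \left(-7\right)^{2} + 54 \left(-36\right) = 2 \cdot 49 - 1944 = 98 - 1944 = -1846$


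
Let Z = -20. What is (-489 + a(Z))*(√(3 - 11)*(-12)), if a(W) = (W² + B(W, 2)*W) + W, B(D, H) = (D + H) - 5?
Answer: -8424*I*√2 ≈ -11913.0*I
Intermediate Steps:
B(D, H) = -5 + D + H
a(W) = W + W² + W*(-3 + W) (a(W) = (W² + (-5 + W + 2)*W) + W = (W² + (-3 + W)*W) + W = (W² + W*(-3 + W)) + W = W + W² + W*(-3 + W))
(-489 + a(Z))*(√(3 - 11)*(-12)) = (-489 + 2*(-20)*(-1 - 20))*(√(3 - 11)*(-12)) = (-489 + 2*(-20)*(-21))*(√(-8)*(-12)) = (-489 + 840)*((2*I*√2)*(-12)) = 351*(-24*I*√2) = -8424*I*√2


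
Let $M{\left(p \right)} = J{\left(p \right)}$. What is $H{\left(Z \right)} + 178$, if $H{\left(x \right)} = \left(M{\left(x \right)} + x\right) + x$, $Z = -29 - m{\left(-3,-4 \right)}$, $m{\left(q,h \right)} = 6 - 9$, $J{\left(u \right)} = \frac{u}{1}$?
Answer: $100$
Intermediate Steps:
$J{\left(u \right)} = u$ ($J{\left(u \right)} = u 1 = u$)
$M{\left(p \right)} = p$
$m{\left(q,h \right)} = -3$ ($m{\left(q,h \right)} = 6 - 9 = -3$)
$Z = -26$ ($Z = -29 - -3 = -29 + 3 = -26$)
$H{\left(x \right)} = 3 x$ ($H{\left(x \right)} = \left(x + x\right) + x = 2 x + x = 3 x$)
$H{\left(Z \right)} + 178 = 3 \left(-26\right) + 178 = -78 + 178 = 100$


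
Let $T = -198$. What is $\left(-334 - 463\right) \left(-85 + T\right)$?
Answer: $225551$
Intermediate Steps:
$\left(-334 - 463\right) \left(-85 + T\right) = \left(-334 - 463\right) \left(-85 - 198\right) = \left(-797\right) \left(-283\right) = 225551$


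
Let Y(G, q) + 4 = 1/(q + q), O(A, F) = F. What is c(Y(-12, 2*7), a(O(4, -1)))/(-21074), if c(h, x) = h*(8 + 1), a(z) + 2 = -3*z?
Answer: 999/590072 ≈ 0.0016930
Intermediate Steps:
Y(G, q) = -4 + 1/(2*q) (Y(G, q) = -4 + 1/(q + q) = -4 + 1/(2*q))
a(z) = -2 - 3*z
c(h, x) = 9*h (c(h, x) = h*9 = 9*h)
c(Y(-12, 2*7), a(O(4, -1)))/(-21074) = (9*(-4 + 1/(2*((2*7)))))/(-21074) = (9*(-4 + (½)/14))*(-1/21074) = (9*(-4 + (½)*(1/14)))*(-1/21074) = (9*(-4 + 1/28))*(-1/21074) = (9*(-111/28))*(-1/21074) = -999/28*(-1/21074) = 999/590072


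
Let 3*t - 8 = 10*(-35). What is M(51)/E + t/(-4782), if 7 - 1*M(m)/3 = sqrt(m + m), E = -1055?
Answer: 3308/840835 + 3*sqrt(102)/1055 ≈ 0.032653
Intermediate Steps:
t = -114 (t = 8/3 + (10*(-35))/3 = 8/3 + (1/3)*(-350) = 8/3 - 350/3 = -114)
M(m) = 21 - 3*sqrt(2)*sqrt(m) (M(m) = 21 - 3*sqrt(m + m) = 21 - 3*sqrt(2)*sqrt(m))
M(51)/E + t/(-4782) = (21 - 3*sqrt(2)*sqrt(51))/(-1055) - 114/(-4782) = (21 - 3*sqrt(102))*(-1/1055) - 114*(-1/4782) = (-21/1055 + 3*sqrt(102)/1055) + 19/797 = 3308/840835 + 3*sqrt(102)/1055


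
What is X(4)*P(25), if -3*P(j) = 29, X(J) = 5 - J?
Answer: -29/3 ≈ -9.6667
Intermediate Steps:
P(j) = -29/3 (P(j) = -⅓*29 = -29/3)
X(4)*P(25) = (5 - 1*4)*(-29/3) = (5 - 4)*(-29/3) = 1*(-29/3) = -29/3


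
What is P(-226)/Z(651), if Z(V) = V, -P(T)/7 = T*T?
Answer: -51076/93 ≈ -549.20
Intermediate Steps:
P(T) = -7*T² (P(T) = -7*T*T = -7*T²)
P(-226)/Z(651) = -7*(-226)²/651 = -7*51076*(1/651) = -357532*1/651 = -51076/93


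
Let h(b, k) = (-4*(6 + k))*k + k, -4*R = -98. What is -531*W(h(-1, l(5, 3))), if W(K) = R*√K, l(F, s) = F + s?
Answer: -26019*I*√110 ≈ -2.7289e+5*I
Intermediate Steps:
R = 49/2 (R = -¼*(-98) = 49/2 ≈ 24.500)
h(b, k) = k + k*(-24 - 4*k) (h(b, k) = (-24 - 4*k)*k + k = k*(-24 - 4*k) + k = k + k*(-24 - 4*k))
W(K) = 49*√K/2
-531*W(h(-1, l(5, 3))) = -26019*√(-(5 + 3)*(23 + 4*(5 + 3)))/2 = -26019*√(-1*8*(23 + 4*8))/2 = -26019*√(-1*8*(23 + 32))/2 = -26019*√(-1*8*55)/2 = -26019*√(-440)/2 = -26019*2*I*√110/2 = -26019*I*√110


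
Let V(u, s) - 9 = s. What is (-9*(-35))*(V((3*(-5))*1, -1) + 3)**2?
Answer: 38115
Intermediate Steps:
V(u, s) = 9 + s
(-9*(-35))*(V((3*(-5))*1, -1) + 3)**2 = (-9*(-35))*((9 - 1) + 3)**2 = 315*(8 + 3)**2 = 315*11**2 = 315*121 = 38115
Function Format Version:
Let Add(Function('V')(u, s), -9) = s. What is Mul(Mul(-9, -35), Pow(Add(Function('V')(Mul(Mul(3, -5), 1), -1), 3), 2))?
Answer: 38115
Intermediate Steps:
Function('V')(u, s) = Add(9, s)
Mul(Mul(-9, -35), Pow(Add(Function('V')(Mul(Mul(3, -5), 1), -1), 3), 2)) = Mul(Mul(-9, -35), Pow(Add(Add(9, -1), 3), 2)) = Mul(315, Pow(Add(8, 3), 2)) = Mul(315, Pow(11, 2)) = Mul(315, 121) = 38115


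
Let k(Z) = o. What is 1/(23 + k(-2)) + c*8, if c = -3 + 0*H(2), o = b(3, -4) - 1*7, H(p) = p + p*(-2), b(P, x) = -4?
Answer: -287/12 ≈ -23.917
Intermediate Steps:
H(p) = -p (H(p) = p - 2*p = -p)
o = -11 (o = -4 - 1*7 = -4 - 7 = -11)
k(Z) = -11
c = -3 (c = -3 + 0*(-1*2) = -3 + 0*(-2) = -3 + 0 = -3)
1/(23 + k(-2)) + c*8 = 1/(23 - 11) - 3*8 = 1/12 - 24 = -287/12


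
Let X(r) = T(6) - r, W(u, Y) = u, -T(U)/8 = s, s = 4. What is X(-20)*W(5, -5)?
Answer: -60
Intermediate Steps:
T(U) = -32 (T(U) = -8*4 = -32)
X(r) = -32 - r
X(-20)*W(5, -5) = (-32 - 1*(-20))*5 = (-32 + 20)*5 = -12*5 = -60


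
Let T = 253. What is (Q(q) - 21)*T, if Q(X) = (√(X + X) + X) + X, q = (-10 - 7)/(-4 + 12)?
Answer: -25553/4 + 253*I*√17/2 ≈ -6388.3 + 521.57*I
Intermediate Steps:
q = -17/8 ≈ -2.1250
Q(X) = 2*X + √2*√X (Q(X) = (√(2*X) + X) + X = (√2*√X + X) + X = (X + √2*√X) + X = 2*X + √2*√X)
(Q(q) - 21)*T = ((2*(-17/8) + √2*√(-17/8)) - 21)*253 = ((-17/4 + √2*(I*√34/4)) - 21)*253 = ((-17/4 + I*√17/2) - 21)*253 = (-101/4 + I*√17/2)*253 = -25553/4 + 253*I*√17/2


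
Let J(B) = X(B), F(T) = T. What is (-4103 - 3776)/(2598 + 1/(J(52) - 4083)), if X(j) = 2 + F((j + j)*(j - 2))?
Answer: -8816601/2907163 ≈ -3.0327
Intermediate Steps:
X(j) = 2 + 2*j*(-2 + j) (X(j) = 2 + (j + j)*(j - 2) = 2 + (2*j)*(-2 + j) = 2 + 2*j*(-2 + j))
J(B) = 2 + 2*B*(-2 + B)
(-4103 - 3776)/(2598 + 1/(J(52) - 4083)) = (-4103 - 3776)/(2598 + 1/((2 + 2*52*(-2 + 52)) - 4083)) = -7879/(2598 + 1/((2 + 2*52*50) - 4083)) = -7879/(2598 + 1/((2 + 5200) - 4083)) = -7879/(2598 + 1/(5202 - 4083)) = -7879/(2598 + 1/1119) = -7879/2907163/1119 = -7879*1119/2907163 = -8816601/2907163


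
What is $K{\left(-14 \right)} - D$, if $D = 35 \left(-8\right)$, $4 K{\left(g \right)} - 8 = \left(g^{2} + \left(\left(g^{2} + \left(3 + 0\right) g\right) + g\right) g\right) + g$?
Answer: $- \frac{325}{2} \approx -162.5$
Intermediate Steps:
$K{\left(g \right)} = 2 + \frac{g}{4} + \frac{g^{2}}{4} + \frac{g \left(g^{2} + 4 g\right)}{4}$ ($K{\left(g \right)} = 2 + \frac{\left(g^{2} + \left(\left(g^{2} + \left(3 + 0\right) g\right) + g\right) g\right) + g}{4} = 2 + \frac{\left(g^{2} + \left(\left(g^{2} + 3 g\right) + g\right) g\right) + g}{4} = 2 + \frac{\left(g^{2} + \left(g^{2} + 4 g\right) g\right) + g}{4} = 2 + \frac{\left(g^{2} + g \left(g^{2} + 4 g\right)\right) + g}{4} = 2 + \frac{g + g^{2} + g \left(g^{2} + 4 g\right)}{4} = 2 + \left(\frac{g}{4} + \frac{g^{2}}{4} + \frac{g \left(g^{2} + 4 g\right)}{4}\right) = 2 + \frac{g}{4} + \frac{g^{2}}{4} + \frac{g \left(g^{2} + 4 g\right)}{4}$)
$D = -280$
$K{\left(-14 \right)} - D = \left(2 + \frac{1}{4} \left(-14\right) + \frac{\left(-14\right)^{3}}{4} + \frac{5 \left(-14\right)^{2}}{4}\right) - -280 = \left(2 - \frac{7}{2} + \frac{1}{4} \left(-2744\right) + \frac{5}{4} \cdot 196\right) + 280 = \left(2 - \frac{7}{2} - 686 + 245\right) + 280 = - \frac{885}{2} + 280 = - \frac{325}{2}$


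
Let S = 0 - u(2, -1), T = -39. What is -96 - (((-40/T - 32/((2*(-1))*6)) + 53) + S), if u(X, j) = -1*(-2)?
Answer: -1959/13 ≈ -150.69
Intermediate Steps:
u(X, j) = 2
S = -2 (S = 0 - 1*2 = 0 - 2 = -2)
-96 - (((-40/T - 32/((2*(-1))*6)) + 53) + S) = -96 - (((-40/(-39) - 32/((2*(-1))*6)) + 53) - 2) = -96 - (((-40*(-1/39) - 32/((-2*6))) + 53) - 2) = -96 - (((40/39 - 32/(-12)) + 53) - 2) = -96 - (((40/39 - 32*(-1/12)) + 53) - 2) = -96 - (((40/39 + 8/3) + 53) - 2) = -96 - ((48/13 + 53) - 2) = -96 - (737/13 - 2) = -96 - 1*711/13 = -96 - 711/13 = -1959/13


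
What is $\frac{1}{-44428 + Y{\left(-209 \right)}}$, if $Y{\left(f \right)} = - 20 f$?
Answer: $- \frac{1}{40248} \approx -2.4846 \cdot 10^{-5}$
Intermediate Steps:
$\frac{1}{-44428 + Y{\left(-209 \right)}} = \frac{1}{-44428 - -4180} = \frac{1}{-44428 + 4180} = \frac{1}{-40248} = - \frac{1}{40248}$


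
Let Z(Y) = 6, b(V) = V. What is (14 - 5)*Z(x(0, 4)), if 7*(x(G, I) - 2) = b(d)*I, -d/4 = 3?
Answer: 54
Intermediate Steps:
d = -12 (d = -4*3 = -12)
x(G, I) = 2 - 12*I/7 (x(G, I) = 2 + (-12*I)/7 = 2 - 12*I/7)
(14 - 5)*Z(x(0, 4)) = (14 - 5)*6 = 9*6 = 54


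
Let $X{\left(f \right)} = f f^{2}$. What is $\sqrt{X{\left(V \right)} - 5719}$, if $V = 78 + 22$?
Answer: $\sqrt{994281} \approx 997.14$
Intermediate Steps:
$V = 100$
$X{\left(f \right)} = f^{3}$
$\sqrt{X{\left(V \right)} - 5719} = \sqrt{100^{3} - 5719} = \sqrt{1000000 - 5719} = \sqrt{994281}$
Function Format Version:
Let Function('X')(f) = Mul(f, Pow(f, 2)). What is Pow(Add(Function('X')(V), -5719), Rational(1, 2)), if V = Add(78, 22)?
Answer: Pow(994281, Rational(1, 2)) ≈ 997.14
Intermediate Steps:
V = 100
Function('X')(f) = Pow(f, 3)
Pow(Add(Function('X')(V), -5719), Rational(1, 2)) = Pow(Add(Pow(100, 3), -5719), Rational(1, 2)) = Pow(Add(1000000, -5719), Rational(1, 2)) = Pow(994281, Rational(1, 2))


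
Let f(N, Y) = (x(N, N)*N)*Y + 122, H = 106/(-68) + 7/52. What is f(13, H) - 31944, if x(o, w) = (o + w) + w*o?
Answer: -2409401/68 ≈ -35432.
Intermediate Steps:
x(o, w) = o + w + o*w (x(o, w) = (o + w) + o*w = o + w + o*w)
H = -1259/884 (H = 106*(-1/68) + 7*(1/52) = -53/34 + 7/52 = -1259/884 ≈ -1.4242)
f(N, Y) = 122 + N*Y*(N**2 + 2*N) (f(N, Y) = ((N + N + N*N)*N)*Y + 122 = ((N + N + N**2)*N)*Y + 122 = ((N**2 + 2*N)*N)*Y + 122 = (N*(N**2 + 2*N))*Y + 122 = N*Y*(N**2 + 2*N) + 122 = 122 + N*Y*(N**2 + 2*N))
f(13, H) - 31944 = (122 - 1259/884*13**2*(2 + 13)) - 31944 = (122 - 1259/884*169*15) - 31944 = (122 - 245505/68) - 31944 = -237209/68 - 31944 = -2409401/68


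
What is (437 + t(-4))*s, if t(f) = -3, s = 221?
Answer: 95914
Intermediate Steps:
(437 + t(-4))*s = (437 - 3)*221 = 434*221 = 95914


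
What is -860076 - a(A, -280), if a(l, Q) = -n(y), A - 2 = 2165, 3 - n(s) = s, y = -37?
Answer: -860036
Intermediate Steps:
n(s) = 3 - s
A = 2167 (A = 2 + 2165 = 2167)
a(l, Q) = -40 (a(l, Q) = -(3 - 1*(-37)) = -(3 + 37) = -1*40 = -40)
-860076 - a(A, -280) = -860076 - 1*(-40) = -860076 + 40 = -860036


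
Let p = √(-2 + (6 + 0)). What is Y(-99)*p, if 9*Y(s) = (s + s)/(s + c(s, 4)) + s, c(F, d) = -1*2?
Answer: -2178/101 ≈ -21.564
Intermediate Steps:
c(F, d) = -2
Y(s) = s/9 + 2*s/(9*(-2 + s)) (Y(s) = ((s + s)/(s - 2) + s)/9 = ((2*s)/(-2 + s) + s)/9 = (2*s/(-2 + s) + s)/9 = (s + 2*s/(-2 + s))/9 = s/9 + 2*s/(9*(-2 + s)))
p = 2 (p = √(-2 + 6) = √4 = 2)
Y(-99)*p = ((⅑)*(-99)²/(-2 - 99))*2 = ((⅑)*9801/(-101))*2 = ((⅑)*9801*(-1/101))*2 = -1089/101*2 = -2178/101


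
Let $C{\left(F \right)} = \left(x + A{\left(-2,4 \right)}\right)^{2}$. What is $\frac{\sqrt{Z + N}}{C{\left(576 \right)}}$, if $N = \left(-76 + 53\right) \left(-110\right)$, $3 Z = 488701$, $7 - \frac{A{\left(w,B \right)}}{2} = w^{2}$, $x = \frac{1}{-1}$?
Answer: $\frac{\sqrt{1488873}}{75} \approx 16.269$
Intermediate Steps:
$x = -1$
$A{\left(w,B \right)} = 14 - 2 w^{2}$
$Z = \frac{488701}{3}$ ($Z = \frac{1}{3} \cdot 488701 = \frac{488701}{3} \approx 1.629 \cdot 10^{5}$)
$N = 2530$ ($N = \left(-23\right) \left(-110\right) = 2530$)
$C{\left(F \right)} = 25$ ($C{\left(F \right)} = \left(-1 + \left(14 - 2 \left(-2\right)^{2}\right)\right)^{2} = \left(-1 + \left(14 - 8\right)\right)^{2} = \left(-1 + 6\right)^{2} = 5^{2} = 25$)
$\frac{\sqrt{Z + N}}{C{\left(576 \right)}} = \frac{\sqrt{\frac{488701}{3} + 2530}}{25} = \sqrt{\frac{496291}{3}} \cdot \frac{1}{25} = \frac{\sqrt{1488873}}{3} \cdot \frac{1}{25} = \frac{\sqrt{1488873}}{75}$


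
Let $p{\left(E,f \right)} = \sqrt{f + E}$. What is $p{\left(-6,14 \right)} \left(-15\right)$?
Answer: $- 30 \sqrt{2} \approx -42.426$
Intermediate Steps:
$p{\left(E,f \right)} = \sqrt{E + f}$
$p{\left(-6,14 \right)} \left(-15\right) = \sqrt{-6 + 14} \left(-15\right) = \sqrt{8} \left(-15\right) = 2 \sqrt{2} \left(-15\right) = - 30 \sqrt{2}$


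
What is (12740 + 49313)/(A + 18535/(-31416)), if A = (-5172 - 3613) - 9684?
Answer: -177223368/52749149 ≈ -3.3597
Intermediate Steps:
A = -18469 (A = -8785 - 9684 = -18469)
(12740 + 49313)/(A + 18535/(-31416)) = (12740 + 49313)/(-18469 + 18535/(-31416)) = 62053/(-18469 + 18535*(-1/31416)) = 62053/(-18469 - 1685/2856) = 62053/(-52749149/2856) = 62053*(-2856/52749149) = -177223368/52749149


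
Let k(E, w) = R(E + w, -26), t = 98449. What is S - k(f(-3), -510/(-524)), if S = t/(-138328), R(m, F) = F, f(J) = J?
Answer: 3498079/138328 ≈ 25.288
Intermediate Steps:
k(E, w) = -26
S = -98449/138328 (S = 98449/(-138328) = 98449*(-1/138328) = -98449/138328 ≈ -0.71171)
S - k(f(-3), -510/(-524)) = -98449/138328 - 1*(-26) = -98449/138328 + 26 = 3498079/138328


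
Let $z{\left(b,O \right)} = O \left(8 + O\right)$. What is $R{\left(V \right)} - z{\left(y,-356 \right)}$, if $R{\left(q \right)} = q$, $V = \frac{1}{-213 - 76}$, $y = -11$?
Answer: $- \frac{35803633}{289} \approx -1.2389 \cdot 10^{5}$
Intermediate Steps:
$V = - \frac{1}{289}$ ($V = \frac{1}{-289} = - \frac{1}{289} \approx -0.0034602$)
$R{\left(V \right)} - z{\left(y,-356 \right)} = - \frac{1}{289} - - 356 \left(8 - 356\right) = - \frac{1}{289} - \left(-356\right) \left(-348\right) = - \frac{1}{289} - 123888 = - \frac{35803633}{289}$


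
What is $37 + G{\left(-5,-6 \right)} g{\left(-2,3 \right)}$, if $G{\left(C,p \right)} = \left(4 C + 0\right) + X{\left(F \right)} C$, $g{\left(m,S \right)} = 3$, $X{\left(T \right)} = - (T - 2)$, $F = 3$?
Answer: $-8$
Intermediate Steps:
$X{\left(T \right)} = 2 - T$ ($X{\left(T \right)} = - (-2 + T) = 2 - T$)
$G{\left(C,p \right)} = 3 C$ ($G{\left(C,p \right)} = \left(4 C + 0\right) + \left(2 - 3\right) C = 4 C + \left(2 - 3\right) C = 4 C - C = 3 C$)
$37 + G{\left(-5,-6 \right)} g{\left(-2,3 \right)} = 37 + 3 \left(-5\right) 3 = 37 - 45 = -8$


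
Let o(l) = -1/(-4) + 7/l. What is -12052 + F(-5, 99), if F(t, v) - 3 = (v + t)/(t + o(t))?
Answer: -1483907/123 ≈ -12064.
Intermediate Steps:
o(l) = ¼ + 7/l (o(l) = -1*(-¼) + 7/l = ¼ + 7/l)
F(t, v) = 3 + (t + v)/(t + (28 + t)/(4*t)) (F(t, v) = 3 + (v + t)/(t + (28 + t)/(4*t)) = 3 + (t + v)/(t + (28 + t)/(4*t)))
-12052 + F(-5, 99) = -12052 + (84 + 3*(-5) + 4*(-5)*(99 + 4*(-5)))/(28 - 5 + 4*(-5)²) = -12052 + (84 - 15 + 4*(-5)*(99 - 20))/(28 - 5 + 4*25) = -12052 + (84 - 15 + 4*(-5)*79)/(28 - 5 + 100) = -12052 + (84 - 15 - 1580)/123 = -12052 + (1/123)*(-1511) = -12052 - 1511/123 = -1483907/123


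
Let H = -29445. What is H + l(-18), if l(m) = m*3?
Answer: -29499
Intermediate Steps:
l(m) = 3*m
H + l(-18) = -29445 + 3*(-18) = -29445 - 54 = -29499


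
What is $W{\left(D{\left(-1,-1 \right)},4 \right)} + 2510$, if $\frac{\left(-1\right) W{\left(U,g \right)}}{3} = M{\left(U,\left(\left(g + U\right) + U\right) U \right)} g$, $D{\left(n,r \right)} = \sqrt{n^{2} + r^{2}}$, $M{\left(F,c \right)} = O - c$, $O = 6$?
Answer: $2486 + 48 \sqrt{2} \approx 2553.9$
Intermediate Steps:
$M{\left(F,c \right)} = 6 - c$
$W{\left(U,g \right)} = - 3 g \left(6 - U \left(g + 2 U\right)\right)$ ($W{\left(U,g \right)} = - 3 \left(6 - \left(\left(g + U\right) + U\right) U\right) g = - 3 \left(6 - \left(\left(U + g\right) + U\right) U\right) g = - 3 \left(6 - \left(g + 2 U\right) U\right) g = - 3 \left(6 - U \left(g + 2 U\right)\right) g = - 3 g \left(6 - U \left(g + 2 U\right)\right)$)
$W{\left(D{\left(-1,-1 \right)},4 \right)} + 2510 = 3 \cdot 4 \left(-6 + \sqrt{\left(-1\right)^{2} + \left(-1\right)^{2}} \left(4 + 2 \sqrt{\left(-1\right)^{2} + \left(-1\right)^{2}}\right)\right) + 2510 = 3 \cdot 4 \left(-6 + \sqrt{1 + 1} \left(4 + 2 \sqrt{1 + 1}\right)\right) + 2510 = 3 \cdot 4 \left(-6 + \sqrt{2} \left(4 + 2 \sqrt{2}\right)\right) + 2510 = \left(-72 + 12 \sqrt{2} \left(4 + 2 \sqrt{2}\right)\right) + 2510 = 2438 + 12 \sqrt{2} \left(4 + 2 \sqrt{2}\right)$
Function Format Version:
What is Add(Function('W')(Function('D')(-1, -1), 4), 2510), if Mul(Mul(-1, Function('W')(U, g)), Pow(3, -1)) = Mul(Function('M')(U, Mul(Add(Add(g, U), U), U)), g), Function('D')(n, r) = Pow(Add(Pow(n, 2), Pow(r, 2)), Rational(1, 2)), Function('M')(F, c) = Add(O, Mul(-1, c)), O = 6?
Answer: Add(2486, Mul(48, Pow(2, Rational(1, 2)))) ≈ 2553.9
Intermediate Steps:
Function('M')(F, c) = Add(6, Mul(-1, c))
Function('W')(U, g) = Mul(-3, g, Add(6, Mul(-1, U, Add(g, Mul(2, U))))) (Function('W')(U, g) = Mul(-3, Mul(Add(6, Mul(-1, Mul(Add(Add(g, U), U), U))), g)) = Mul(-3, Mul(Add(6, Mul(-1, Mul(Add(Add(U, g), U), U))), g)) = Mul(-3, Mul(Add(6, Mul(-1, Mul(Add(g, Mul(2, U)), U))), g)) = Mul(-3, Mul(Add(6, Mul(-1, Mul(U, Add(g, Mul(2, U))))), g)) = Mul(-3, Mul(Add(6, Mul(-1, U, Add(g, Mul(2, U)))), g)) = Mul(-3, Mul(g, Add(6, Mul(-1, U, Add(g, Mul(2, U)))))) = Mul(-3, g, Add(6, Mul(-1, U, Add(g, Mul(2, U))))))
Add(Function('W')(Function('D')(-1, -1), 4), 2510) = Add(Mul(3, 4, Add(-6, Mul(Pow(Add(Pow(-1, 2), Pow(-1, 2)), Rational(1, 2)), Add(4, Mul(2, Pow(Add(Pow(-1, 2), Pow(-1, 2)), Rational(1, 2))))))), 2510) = Add(Mul(3, 4, Add(-6, Mul(Pow(Add(1, 1), Rational(1, 2)), Add(4, Mul(2, Pow(Add(1, 1), Rational(1, 2))))))), 2510) = Add(Mul(3, 4, Add(-6, Mul(Pow(2, Rational(1, 2)), Add(4, Mul(2, Pow(2, Rational(1, 2))))))), 2510) = Add(Add(-72, Mul(12, Pow(2, Rational(1, 2)), Add(4, Mul(2, Pow(2, Rational(1, 2)))))), 2510) = Add(2438, Mul(12, Pow(2, Rational(1, 2)), Add(4, Mul(2, Pow(2, Rational(1, 2))))))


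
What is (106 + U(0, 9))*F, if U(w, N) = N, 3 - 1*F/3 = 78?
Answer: -25875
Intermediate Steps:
F = -225 (F = 9 - 3*78 = 9 - 234 = -225)
(106 + U(0, 9))*F = (106 + 9)*(-225) = 115*(-225) = -25875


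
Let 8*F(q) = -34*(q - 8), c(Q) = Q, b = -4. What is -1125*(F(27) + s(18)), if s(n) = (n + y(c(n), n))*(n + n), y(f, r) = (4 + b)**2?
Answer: -2552625/4 ≈ -6.3816e+5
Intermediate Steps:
y(f, r) = 0 (y(f, r) = (4 - 4)**2 = 0**2 = 0)
F(q) = 34 - 17*q/4 (F(q) = (-34*(q - 8))/8 = (-34*(-8 + q))/8 = (272 - 34*q)/8 = 34 - 17*q/4)
s(n) = 2*n**2 (s(n) = (n + 0)*(n + n) = n*(2*n) = 2*n**2)
-1125*(F(27) + s(18)) = -1125*((34 - 17/4*27) + 2*18**2) = -1125*((34 - 459/4) + 2*324) = -1125*(-323/4 + 648) = -1125*2269/4 = -2552625/4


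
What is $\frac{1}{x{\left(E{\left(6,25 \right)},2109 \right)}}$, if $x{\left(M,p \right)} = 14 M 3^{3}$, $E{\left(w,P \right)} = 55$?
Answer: $\frac{1}{20790} \approx 4.81 \cdot 10^{-5}$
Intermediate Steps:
$x{\left(M,p \right)} = 378 M$ ($x{\left(M,p \right)} = 14 M 27 = 378 M$)
$\frac{1}{x{\left(E{\left(6,25 \right)},2109 \right)}} = \frac{1}{378 \cdot 55} = \frac{1}{20790}$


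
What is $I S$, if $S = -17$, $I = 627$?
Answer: $-10659$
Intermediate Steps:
$I S = 627 \left(-17\right) = -10659$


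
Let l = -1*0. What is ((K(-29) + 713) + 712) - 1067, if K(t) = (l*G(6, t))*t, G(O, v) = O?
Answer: 358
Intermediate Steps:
l = 0
K(t) = 0 (K(t) = (0*6)*t = 0*t = 0)
((K(-29) + 713) + 712) - 1067 = ((0 + 713) + 712) - 1067 = (713 + 712) - 1067 = 1425 - 1067 = 358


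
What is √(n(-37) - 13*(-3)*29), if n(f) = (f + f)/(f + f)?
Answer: 2*√283 ≈ 33.645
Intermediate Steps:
n(f) = 1 (n(f) = (2*f)/((2*f)) = (2*f)*(1/(2*f)) = 1)
√(n(-37) - 13*(-3)*29) = √(1 - 13*(-3)*29) = √(1 + 39*29) = √(1 + 1131) = √1132 = 2*√283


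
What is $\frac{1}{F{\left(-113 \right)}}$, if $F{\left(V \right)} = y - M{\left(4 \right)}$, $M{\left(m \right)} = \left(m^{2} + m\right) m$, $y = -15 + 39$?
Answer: $- \frac{1}{56} \approx -0.017857$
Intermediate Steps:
$y = 24$
$M{\left(m \right)} = m \left(m + m^{2}\right)$ ($M{\left(m \right)} = \left(m + m^{2}\right) m = m \left(m + m^{2}\right)$)
$F{\left(V \right)} = -56$ ($F{\left(V \right)} = 24 - 4^{2} \left(1 + 4\right) = 24 - 16 \cdot 5 = 24 - 80 = -56$)
$\frac{1}{F{\left(-113 \right)}} = \frac{1}{-56} = - \frac{1}{56}$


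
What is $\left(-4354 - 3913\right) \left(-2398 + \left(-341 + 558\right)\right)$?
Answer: $18030327$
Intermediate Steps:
$\left(-4354 - 3913\right) \left(-2398 + \left(-341 + 558\right)\right) = - 8267 \left(-2398 + 217\right) = \left(-8267\right) \left(-2181\right) = 18030327$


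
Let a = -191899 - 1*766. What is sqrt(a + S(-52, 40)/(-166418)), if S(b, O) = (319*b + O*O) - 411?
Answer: I*sqrt(5335845118568678)/166418 ≈ 438.94*I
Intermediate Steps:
S(b, O) = -411 + O**2 + 319*b (S(b, O) = (319*b + O**2) - 411 = (O**2 + 319*b) - 411 = -411 + O**2 + 319*b)
a = -192665 (a = -191899 - 766 = -192665)
sqrt(a + S(-52, 40)/(-166418)) = sqrt(-192665 + (-411 + 40**2 + 319*(-52))/(-166418)) = sqrt(-192665 + (-411 + 1600 - 16588)*(-1/166418)) = sqrt(-192665 - 15399*(-1/166418)) = sqrt(-192665 + 15399/166418) = sqrt(-32062908571/166418) = I*sqrt(5335845118568678)/166418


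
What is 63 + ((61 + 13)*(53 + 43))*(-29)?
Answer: -205953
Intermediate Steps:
63 + ((61 + 13)*(53 + 43))*(-29) = 63 + (74*96)*(-29) = 63 + 7104*(-29) = 63 - 206016 = -205953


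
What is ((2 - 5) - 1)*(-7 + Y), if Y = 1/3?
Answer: 80/3 ≈ 26.667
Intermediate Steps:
Y = ⅓ ≈ 0.33333
((2 - 5) - 1)*(-7 + Y) = ((2 - 5) - 1)*(-7 + ⅓) = (-3 - 1)*(-20/3) = -4*(-20/3) = 80/3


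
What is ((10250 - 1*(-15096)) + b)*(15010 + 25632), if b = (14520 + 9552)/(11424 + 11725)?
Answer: 3406720582556/3307 ≈ 1.0302e+9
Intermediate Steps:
b = 24072/23149 ≈ 1.0399
((10250 - 1*(-15096)) + b)*(15010 + 25632) = ((10250 - 1*(-15096)) + 24072/23149)*(15010 + 25632) = ((10250 + 15096) + 24072/23149)*40642 = (25346 + 24072/23149)*40642 = (586758626/23149)*40642 = 3406720582556/3307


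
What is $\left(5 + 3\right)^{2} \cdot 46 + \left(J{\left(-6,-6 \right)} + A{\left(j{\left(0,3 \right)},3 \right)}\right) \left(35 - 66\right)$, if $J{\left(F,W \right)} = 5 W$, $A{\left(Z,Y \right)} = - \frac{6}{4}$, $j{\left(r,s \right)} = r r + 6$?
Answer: $\frac{7841}{2} \approx 3920.5$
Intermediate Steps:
$j{\left(r,s \right)} = 6 + r^{2}$ ($j{\left(r,s \right)} = r^{2} + 6 = 6 + r^{2}$)
$A{\left(Z,Y \right)} = - \frac{3}{2}$ ($A{\left(Z,Y \right)} = \left(-6\right) \frac{1}{4} = - \frac{3}{2}$)
$\left(5 + 3\right)^{2} \cdot 46 + \left(J{\left(-6,-6 \right)} + A{\left(j{\left(0,3 \right)},3 \right)}\right) \left(35 - 66\right) = \left(5 + 3\right)^{2} \cdot 46 + \left(5 \left(-6\right) - \frac{3}{2}\right) \left(35 - 66\right) = 8^{2} \cdot 46 + \left(-30 - \frac{3}{2}\right) \left(-31\right) = 64 \cdot 46 - - \frac{1953}{2} = 2944 + \frac{1953}{2} = \frac{7841}{2}$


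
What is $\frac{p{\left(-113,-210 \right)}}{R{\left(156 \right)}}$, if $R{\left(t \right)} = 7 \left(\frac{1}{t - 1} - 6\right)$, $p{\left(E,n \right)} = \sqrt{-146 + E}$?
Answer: $- \frac{155 i \sqrt{259}}{6503} \approx - 0.38359 i$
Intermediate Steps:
$R{\left(t \right)} = -42 + \frac{7}{-1 + t}$ ($R{\left(t \right)} = 7 \left(\frac{1}{-1 + t} - 6\right) = 7 \left(-6 + \frac{1}{-1 + t}\right) = -42 + \frac{7}{-1 + t}$)
$\frac{p{\left(-113,-210 \right)}}{R{\left(156 \right)}} = \frac{\sqrt{-146 - 113}}{7 \frac{1}{-1 + 156} \left(7 - 936\right)} = \frac{\sqrt{-259}}{7 \cdot \frac{1}{155} \left(7 - 936\right)} = \frac{i \sqrt{259}}{7 \cdot \frac{1}{155} \left(-929\right)} = \frac{i \sqrt{259}}{- \frac{6503}{155}} = i \sqrt{259} \left(- \frac{155}{6503}\right) = - \frac{155 i \sqrt{259}}{6503}$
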